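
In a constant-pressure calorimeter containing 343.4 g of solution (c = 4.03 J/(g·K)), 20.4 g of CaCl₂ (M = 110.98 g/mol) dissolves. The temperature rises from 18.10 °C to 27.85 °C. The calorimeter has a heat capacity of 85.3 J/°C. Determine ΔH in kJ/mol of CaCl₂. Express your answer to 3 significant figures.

ΔH = -77.9 kJ/mol

|ΔT| = |27.85 − 18.10| = 9.75 °C
|q_surr| = (343.4 × 4.03 + 85.3) × 9.75 = 1469.202 × 9.75 = 14320 J
n(CaCl₂) = 20.4 / 110.98 = 0.1838 mol
Temperature rose, so q_rxn = −|q_surr| = -14.32 kJ
ΔH = q_rxn / n = -77.91 kJ/mol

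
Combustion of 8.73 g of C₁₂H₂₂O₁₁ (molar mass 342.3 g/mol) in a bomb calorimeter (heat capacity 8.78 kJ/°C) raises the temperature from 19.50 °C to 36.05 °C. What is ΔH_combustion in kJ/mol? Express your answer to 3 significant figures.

ΔT = 36.05 − 19.50 = 16.55 °C
q_cal = C_cal × ΔT = 8.78 × 16.55 = 145.309 kJ
n = 8.73 / 342.3 = 0.02550 mol
q_rxn = −q_cal = -145.309 kJ
ΔH = -145.309 / 0.02550 = -5698 kJ/mol

ΔH = -5700 kJ/mol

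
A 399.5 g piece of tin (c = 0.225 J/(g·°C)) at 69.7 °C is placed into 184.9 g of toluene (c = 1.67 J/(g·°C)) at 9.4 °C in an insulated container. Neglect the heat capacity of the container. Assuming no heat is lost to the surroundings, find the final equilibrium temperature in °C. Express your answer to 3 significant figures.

Heat lost by tin = heat gained by toluene.
(399.5)(0.225)(69.7 − T) = (184.9)(1.67)(T − 9.4)
89.8875 (69.7 − T) = 308.783 (T − 9.4)
6265.2 − 89.8875 T = 308.783 T − 2902.6
9167.8 = 398.6705 T
T = 23.00 °C

T_f = 23.0 °C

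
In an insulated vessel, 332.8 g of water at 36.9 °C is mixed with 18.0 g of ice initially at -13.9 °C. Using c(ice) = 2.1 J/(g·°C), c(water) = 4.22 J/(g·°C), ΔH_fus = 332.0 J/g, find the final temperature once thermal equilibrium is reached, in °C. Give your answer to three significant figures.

Heat to bring ice to 0 °C and melt it: q₁ = 18.0×2.1×13.9 + 18.0×332.0 = 6501.4 J
Heat the water can supply cooling to 0 °C: 332.8×4.22×36.9 = 51823.0 J > q₁, so all ice melts.
Energy balance: 332.8×4.22×(36.9 − T) = 6501.4 + 18.0×4.22×(T − 0)
1404.416(36.9 − T) = 6501.4 + 75.96 T
51823.0 − 6501.4 = 1480.376 T
T = 45321.6 / 1480.376 = 30.61 °C

T_f = 30.6 °C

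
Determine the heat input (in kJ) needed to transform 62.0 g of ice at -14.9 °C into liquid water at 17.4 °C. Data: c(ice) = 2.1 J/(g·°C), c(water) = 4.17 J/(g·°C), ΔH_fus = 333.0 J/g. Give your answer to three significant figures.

q = 27.1 kJ

q1 (heat ice -14.9→0.0 °C): 62.0 × 2.1 × 14.9 = 1940 J
q2 (melt at 0 °C): 62.0 × 333.0 = 20646 J
q3 (heat water 0.0→17.4 °C): 62.0 × 4.17 × 17.4 = 4499 J
Total: 1940 + 20646 + 4499 = 27085 J = 27.1 kJ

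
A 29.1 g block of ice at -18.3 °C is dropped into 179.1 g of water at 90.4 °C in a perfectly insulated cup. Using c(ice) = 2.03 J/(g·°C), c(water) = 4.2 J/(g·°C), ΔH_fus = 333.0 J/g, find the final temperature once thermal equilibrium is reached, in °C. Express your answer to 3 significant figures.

T_f = 65.4 °C

Heat to bring ice to 0 °C and melt it: q₁ = 29.1×2.03×18.3 + 29.1×333.0 = 10771 J
Heat the water can supply cooling to 0 °C: 179.1×4.2×90.4 = 68000.7 J > q₁, so all ice melts.
Energy balance: 179.1×4.2×(90.4 − T) = 10771 + 29.1×4.2×(T − 0)
752.22(90.4 − T) = 10771 + 122.22 T
68000.7 − 10771 = 874.44 T
T = 57229.7 / 874.44 = 65.447 °C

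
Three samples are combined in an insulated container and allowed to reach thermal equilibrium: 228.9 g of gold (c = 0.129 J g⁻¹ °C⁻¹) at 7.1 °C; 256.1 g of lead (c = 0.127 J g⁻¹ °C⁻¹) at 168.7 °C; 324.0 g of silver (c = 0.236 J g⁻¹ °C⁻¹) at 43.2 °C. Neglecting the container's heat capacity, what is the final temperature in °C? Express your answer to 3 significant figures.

T_f = 65.0 °C

Σ mᵢcᵢ(T − Tᵢ) = 0  ⇒  T = Σ mᵢcᵢTᵢ / Σ mᵢcᵢ
Σ mᵢcᵢ = 228.9×0.129 + 256.1×0.127 + 324.0×0.236 = 138.5168
Σ mᵢcᵢTᵢ = 29.5281×7.1 + 32.5247×168.7 + 76.464×43.2 = 8999.8
T = 8999.8 / 138.5168 = 64.97 °C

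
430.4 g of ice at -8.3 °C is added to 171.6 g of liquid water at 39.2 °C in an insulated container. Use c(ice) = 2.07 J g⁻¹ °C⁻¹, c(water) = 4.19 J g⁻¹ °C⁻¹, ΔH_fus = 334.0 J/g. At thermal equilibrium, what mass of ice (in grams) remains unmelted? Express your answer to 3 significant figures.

Heat to warm all ice to 0 °C: 430.4×2.07×8.3 = 7394.7 J
Heat released by water cooling to 0 °C: 171.6×4.19×39.2 = 28185 J
28185 J < 7394.7 + 430.4×334.0 = 151148.3 J, so not all ice melts; final T = 0 °C.
Heat left for melting: 28185 − 7394.7 = 20790.3 J
Mass melted = 20790.3 / 334.0 = 62.25 g
Ice remaining = 430.4 − 62.25 = 368.15 g

m_ice remaining = 368 g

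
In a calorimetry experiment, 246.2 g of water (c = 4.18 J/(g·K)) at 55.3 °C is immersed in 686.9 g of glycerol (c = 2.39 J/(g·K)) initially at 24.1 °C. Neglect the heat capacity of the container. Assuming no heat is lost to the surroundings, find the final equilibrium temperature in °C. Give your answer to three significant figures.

Heat lost by water = heat gained by glycerol.
(246.2)(4.18)(55.3 − T) = (686.9)(2.39)(T − 24.1)
1029.116 (55.3 − T) = 1641.691 (T − 24.1)
56910 − 1029.116 T = 1641.691 T − 39565
96475 = 2670.807 T
T = 36.12 °C

T_f = 36.1 °C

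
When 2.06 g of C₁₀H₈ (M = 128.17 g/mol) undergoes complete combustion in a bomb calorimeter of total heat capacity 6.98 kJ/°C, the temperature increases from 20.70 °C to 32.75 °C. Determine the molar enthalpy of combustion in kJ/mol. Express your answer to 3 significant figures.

ΔH = -5230 kJ/mol

ΔT = 32.75 − 20.70 = 12.05 °C
q_cal = C_cal × ΔT = 6.98 × 12.05 = 84.109 kJ
n = 2.06 / 128.17 = 0.01607 mol
q_rxn = −q_cal = -84.109 kJ
ΔH = -84.109 / 0.01607 = -5234 kJ/mol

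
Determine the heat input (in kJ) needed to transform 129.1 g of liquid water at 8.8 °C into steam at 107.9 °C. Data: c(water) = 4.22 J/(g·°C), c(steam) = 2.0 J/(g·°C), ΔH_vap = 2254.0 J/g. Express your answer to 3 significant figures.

q = 343 kJ

q1 (heat water 8.8→100.0 °C): 129.1 × 4.22 × 91.2 = 49686 J
q2 (vaporize at 100 °C): 129.1 × 2254.0 = 290991 J
q3 (heat steam 100.0→107.9 °C): 129.1 × 2.0 × 7.9 = 2040 J
Total: 49686 + 290991 + 2040 = 342717 J = 343 kJ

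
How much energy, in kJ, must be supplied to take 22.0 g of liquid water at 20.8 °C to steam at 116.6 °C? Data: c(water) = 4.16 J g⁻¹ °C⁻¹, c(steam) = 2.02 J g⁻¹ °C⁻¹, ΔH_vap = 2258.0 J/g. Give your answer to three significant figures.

q = 57.7 kJ

q1 (heat water 20.8→100.0 °C): 22.0 × 4.16 × 79.2 = 7248 J
q2 (vaporize at 100 °C): 22.0 × 2258.0 = 49676 J
q3 (heat steam 100.0→116.6 °C): 22.0 × 2.02 × 16.6 = 738 J
Total: 7248 + 49676 + 738 = 57662 J = 57.7 kJ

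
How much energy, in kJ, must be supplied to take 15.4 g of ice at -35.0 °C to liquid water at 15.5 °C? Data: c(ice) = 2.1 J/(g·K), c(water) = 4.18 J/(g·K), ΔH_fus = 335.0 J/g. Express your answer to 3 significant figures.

q1 (heat ice -35.0→0.0 °C): 15.4 × 2.1 × 35.0 = 1132 J
q2 (melt at 0 °C): 15.4 × 335.0 = 5159 J
q3 (heat water 0.0→15.5 °C): 15.4 × 4.18 × 15.5 = 998 J
Total: 1132 + 5159 + 998 = 7289 J = 7.29 kJ

q = 7.29 kJ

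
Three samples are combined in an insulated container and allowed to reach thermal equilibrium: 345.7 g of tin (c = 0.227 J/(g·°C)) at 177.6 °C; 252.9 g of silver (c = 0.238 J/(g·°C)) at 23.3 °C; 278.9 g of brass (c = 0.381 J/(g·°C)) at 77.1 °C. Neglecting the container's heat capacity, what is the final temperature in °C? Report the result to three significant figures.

Σ mᵢcᵢ(T − Tᵢ) = 0  ⇒  T = Σ mᵢcᵢTᵢ / Σ mᵢcᵢ
Σ mᵢcᵢ = 345.7×0.227 + 252.9×0.238 + 278.9×0.381 = 244.9250
Σ mᵢcᵢTᵢ = 78.4739×177.6 + 60.1902×23.3 + 106.2609×77.1 = 23532
T = 23532 / 244.9250 = 96.08 °C

T_f = 96.1 °C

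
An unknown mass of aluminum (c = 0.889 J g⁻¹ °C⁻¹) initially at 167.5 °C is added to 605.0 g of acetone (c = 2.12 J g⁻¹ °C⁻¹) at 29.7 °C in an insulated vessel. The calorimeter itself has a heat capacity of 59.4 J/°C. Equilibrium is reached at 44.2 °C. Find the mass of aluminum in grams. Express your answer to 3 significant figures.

q_gained = (605.0 × 2.12 + 59.4) × (44.2 − 29.7) = 19460 J
q_lost = m × 0.889 × (167.5 − 44.2) = 109.6137 m
m = 19460 / 109.6137 = 178 g

m = 178 g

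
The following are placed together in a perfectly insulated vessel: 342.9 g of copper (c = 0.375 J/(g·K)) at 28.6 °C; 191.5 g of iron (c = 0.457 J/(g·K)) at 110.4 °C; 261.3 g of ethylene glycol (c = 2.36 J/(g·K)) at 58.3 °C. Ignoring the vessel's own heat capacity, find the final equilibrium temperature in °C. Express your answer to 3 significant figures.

Σ mᵢcᵢ(T − Tᵢ) = 0  ⇒  T = Σ mᵢcᵢTᵢ / Σ mᵢcᵢ
Σ mᵢcᵢ = 342.9×0.375 + 191.5×0.457 + 261.3×2.36 = 832.7710
Σ mᵢcᵢTᵢ = 128.5875×28.6 + 87.5155×110.4 + 616.668×58.3 = 49291
T = 49291 / 832.7710 = 59.19 °C

T_f = 59.2 °C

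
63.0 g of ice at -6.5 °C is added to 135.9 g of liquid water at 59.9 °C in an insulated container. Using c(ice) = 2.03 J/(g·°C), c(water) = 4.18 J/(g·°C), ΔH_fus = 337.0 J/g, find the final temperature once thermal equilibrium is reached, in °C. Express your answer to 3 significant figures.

Heat to bring ice to 0 °C and melt it: q₁ = 63.0×2.03×6.5 + 63.0×337.0 = 22062 J
Heat the water can supply cooling to 0 °C: 135.9×4.18×59.9 = 34026.9 J > q₁, so all ice melts.
Energy balance: 135.9×4.18×(59.9 − T) = 22062 + 63.0×4.18×(T − 0)
568.062(59.9 − T) = 22062 + 263.34 T
34026.9 − 22062 = 831.402 T
T = 11964.9 / 831.402 = 14.39 °C

T_f = 14.4 °C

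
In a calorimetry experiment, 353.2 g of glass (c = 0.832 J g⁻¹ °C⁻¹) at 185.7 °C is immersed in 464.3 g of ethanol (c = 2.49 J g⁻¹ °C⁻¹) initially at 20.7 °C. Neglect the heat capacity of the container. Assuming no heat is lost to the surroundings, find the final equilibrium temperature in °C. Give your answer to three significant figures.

Heat lost by glass = heat gained by ethanol.
(353.2)(0.832)(185.7 − T) = (464.3)(2.49)(T − 20.7)
293.8624 (185.7 − T) = 1156.107 (T − 20.7)
54570 − 293.8624 T = 1156.107 T − 23931
78501 = 1449.9694 T
T = 54.14 °C

T_f = 54.1 °C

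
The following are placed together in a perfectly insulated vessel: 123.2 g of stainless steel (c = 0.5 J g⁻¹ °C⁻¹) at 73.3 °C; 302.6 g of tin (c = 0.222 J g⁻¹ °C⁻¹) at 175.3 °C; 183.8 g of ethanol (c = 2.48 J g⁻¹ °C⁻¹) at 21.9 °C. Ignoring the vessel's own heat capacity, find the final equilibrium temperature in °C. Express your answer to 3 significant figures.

Σ mᵢcᵢ(T − Tᵢ) = 0  ⇒  T = Σ mᵢcᵢTᵢ / Σ mᵢcᵢ
Σ mᵢcᵢ = 123.2×0.5 + 302.6×0.222 + 183.8×2.48 = 584.6012
Σ mᵢcᵢTᵢ = 61.6×73.3 + 67.1772×175.3 + 455.824×21.9 = 26274
T = 26274 / 584.6012 = 44.94 °C

T_f = 44.9 °C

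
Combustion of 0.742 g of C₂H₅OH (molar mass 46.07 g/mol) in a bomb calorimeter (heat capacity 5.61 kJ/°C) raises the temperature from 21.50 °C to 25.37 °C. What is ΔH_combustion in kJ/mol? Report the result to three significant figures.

ΔT = 25.37 − 21.50 = 3.87 °C
q_cal = C_cal × ΔT = 5.61 × 3.87 = 21.7107 kJ
n = 0.742 / 46.07 = 0.01611 mol
q_rxn = −q_cal = -21.7107 kJ
ΔH = -21.7107 / 0.01611 = -1348 kJ/mol

ΔH = -1350 kJ/mol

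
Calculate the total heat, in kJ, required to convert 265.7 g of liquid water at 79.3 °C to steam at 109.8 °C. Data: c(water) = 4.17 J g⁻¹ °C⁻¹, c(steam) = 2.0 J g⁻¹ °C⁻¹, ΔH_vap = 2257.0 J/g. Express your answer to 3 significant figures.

q1 (heat water 79.3→100.0 °C): 265.7 × 4.17 × 20.7 = 22935 J
q2 (vaporize at 100 °C): 265.7 × 2257.0 = 599685 J
q3 (heat steam 100.0→109.8 °C): 265.7 × 2.0 × 9.8 = 5208 J
Total: 22935 + 599685 + 5208 = 627828 J = 628 kJ

q = 628 kJ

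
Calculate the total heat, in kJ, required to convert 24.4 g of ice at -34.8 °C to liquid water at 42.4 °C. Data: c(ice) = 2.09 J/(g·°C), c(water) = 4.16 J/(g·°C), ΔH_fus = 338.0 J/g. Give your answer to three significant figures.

q1 (heat ice -34.8→0.0 °C): 24.4 × 2.09 × 34.8 = 1775 J
q2 (melt at 0 °C): 24.4 × 338.0 = 8247 J
q3 (heat water 0.0→42.4 °C): 24.4 × 4.16 × 42.4 = 4304 J
Total: 1775 + 8247 + 4304 = 14326 J = 14.3 kJ

q = 14.3 kJ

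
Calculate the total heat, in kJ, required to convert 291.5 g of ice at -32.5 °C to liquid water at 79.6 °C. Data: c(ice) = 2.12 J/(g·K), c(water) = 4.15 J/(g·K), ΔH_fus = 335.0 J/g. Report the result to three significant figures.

q = 214 kJ

q1 (heat ice -32.5→0.0 °C): 291.5 × 2.12 × 32.5 = 20084 J
q2 (melt at 0 °C): 291.5 × 335.0 = 97653 J
q3 (heat water 0.0→79.6 °C): 291.5 × 4.15 × 79.6 = 96294 J
Total: 20084 + 97653 + 96294 = 214031 J = 214 kJ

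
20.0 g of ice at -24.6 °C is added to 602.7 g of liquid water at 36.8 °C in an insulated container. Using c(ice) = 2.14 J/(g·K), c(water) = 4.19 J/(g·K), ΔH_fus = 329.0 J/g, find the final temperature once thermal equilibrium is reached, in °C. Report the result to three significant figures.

T_f = 32.7 °C

Heat to bring ice to 0 °C and melt it: q₁ = 20.0×2.14×24.6 + 20.0×329.0 = 7632.9 J
Heat the water can supply cooling to 0 °C: 602.7×4.19×36.8 = 92931.5 J > q₁, so all ice melts.
Energy balance: 602.7×4.19×(36.8 − T) = 7632.9 + 20.0×4.19×(T − 0)
2525.313(36.8 − T) = 7632.9 + 83.8 T
92931.5 − 7632.9 = 2609.113 T
T = 85298.6 / 2609.113 = 32.69 °C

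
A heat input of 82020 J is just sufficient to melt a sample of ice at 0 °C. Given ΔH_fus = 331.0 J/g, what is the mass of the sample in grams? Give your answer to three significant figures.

m = 248 g

m = q / ΔH_fus = 82020 J / 331.0 J/g = 248 g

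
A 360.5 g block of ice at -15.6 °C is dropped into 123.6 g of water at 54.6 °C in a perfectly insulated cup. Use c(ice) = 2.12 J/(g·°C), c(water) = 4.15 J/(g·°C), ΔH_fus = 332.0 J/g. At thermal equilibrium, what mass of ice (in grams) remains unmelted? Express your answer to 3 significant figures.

m_ice remaining = 312 g

Heat to warm all ice to 0 °C: 360.5×2.12×15.6 = 11922 J
Heat released by water cooling to 0 °C: 123.6×4.15×54.6 = 28007 J
28007 J < 11922 + 360.5×332.0 = 131608 J, so not all ice melts; final T = 0 °C.
Heat left for melting: 28007 − 11922 = 16085 J
Mass melted = 16085 / 332.0 = 48.45 g
Ice remaining = 360.5 − 48.45 = 312.05 g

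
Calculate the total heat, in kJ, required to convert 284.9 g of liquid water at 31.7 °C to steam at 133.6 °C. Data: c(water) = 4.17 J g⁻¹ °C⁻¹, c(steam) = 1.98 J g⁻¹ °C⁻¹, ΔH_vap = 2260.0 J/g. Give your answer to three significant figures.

q = 744 kJ

q1 (heat water 31.7→100.0 °C): 284.9 × 4.17 × 68.3 = 81143 J
q2 (vaporize at 100 °C): 284.9 × 2260.0 = 643874 J
q3 (heat steam 100.0→133.6 °C): 284.9 × 1.98 × 33.6 = 18954 J
Total: 81143 + 643874 + 18954 = 743971 J = 744 kJ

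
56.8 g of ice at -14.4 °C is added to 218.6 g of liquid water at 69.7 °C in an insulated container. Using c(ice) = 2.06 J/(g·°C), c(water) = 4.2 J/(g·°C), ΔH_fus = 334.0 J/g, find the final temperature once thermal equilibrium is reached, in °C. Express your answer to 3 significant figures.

T_f = 37.5 °C

Heat to bring ice to 0 °C and melt it: q₁ = 56.8×2.06×14.4 + 56.8×334.0 = 20656 J
Heat the water can supply cooling to 0 °C: 218.6×4.2×69.7 = 63993.0 J > q₁, so all ice melts.
Energy balance: 218.6×4.2×(69.7 − T) = 20656 + 56.8×4.2×(T − 0)
918.12(69.7 − T) = 20656 + 238.56 T
63993.0 − 20656 = 1156.68 T
T = 43337.0 / 1156.68 = 37.47 °C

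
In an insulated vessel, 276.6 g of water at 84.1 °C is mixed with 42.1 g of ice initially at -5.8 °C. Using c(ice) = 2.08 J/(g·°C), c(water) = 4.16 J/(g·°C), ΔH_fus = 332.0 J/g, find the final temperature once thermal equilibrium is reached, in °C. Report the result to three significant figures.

T_f = 62.1 °C

Heat to bring ice to 0 °C and melt it: q₁ = 42.1×2.08×5.8 + 42.1×332.0 = 14485 J
Heat the water can supply cooling to 0 °C: 276.6×4.16×84.1 = 96770.2 J > q₁, so all ice melts.
Energy balance: 276.6×4.16×(84.1 − T) = 14485 + 42.1×4.16×(T − 0)
1150.656(84.1 − T) = 14485 + 175.136 T
96770.2 − 14485 = 1325.792 T
T = 82285.2 / 1325.792 = 62.06 °C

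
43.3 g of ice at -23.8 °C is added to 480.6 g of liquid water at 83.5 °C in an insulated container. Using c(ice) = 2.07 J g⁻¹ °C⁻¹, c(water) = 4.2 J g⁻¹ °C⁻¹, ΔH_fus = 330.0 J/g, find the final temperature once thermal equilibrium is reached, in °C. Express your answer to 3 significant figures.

Heat to bring ice to 0 °C and melt it: q₁ = 43.3×2.07×23.8 + 43.3×330.0 = 16422 J
Heat the water can supply cooling to 0 °C: 480.6×4.2×83.5 = 168546 J > q₁, so all ice melts.
Energy balance: 480.6×4.2×(83.5 − T) = 16422 + 43.3×4.2×(T − 0)
2018.52(83.5 − T) = 16422 + 181.86 T
168546 − 16422 = 2200.38 T
T = 152124 / 2200.38 = 69.14 °C

T_f = 69.1 °C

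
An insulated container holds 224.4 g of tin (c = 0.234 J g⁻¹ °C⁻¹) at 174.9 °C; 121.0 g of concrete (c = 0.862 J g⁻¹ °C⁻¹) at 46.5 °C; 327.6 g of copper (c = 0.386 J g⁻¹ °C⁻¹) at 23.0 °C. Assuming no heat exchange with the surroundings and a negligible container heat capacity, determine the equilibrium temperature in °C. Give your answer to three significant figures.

T_f = 59.8 °C

Σ mᵢcᵢ(T − Tᵢ) = 0  ⇒  T = Σ mᵢcᵢTᵢ / Σ mᵢcᵢ
Σ mᵢcᵢ = 224.4×0.234 + 121.0×0.862 + 327.6×0.386 = 283.2652
Σ mᵢcᵢTᵢ = 52.5096×174.9 + 104.302×46.5 + 126.4536×23.0 = 16942
T = 16942 / 283.2652 = 59.81 °C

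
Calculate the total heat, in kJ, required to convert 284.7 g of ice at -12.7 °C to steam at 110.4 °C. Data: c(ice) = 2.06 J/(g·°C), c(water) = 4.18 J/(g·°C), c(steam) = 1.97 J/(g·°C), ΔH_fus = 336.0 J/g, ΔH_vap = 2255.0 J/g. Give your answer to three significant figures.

q1 (heat ice -12.7→0.0 °C): 284.7 × 2.06 × 12.7 = 7448 J
q2 (melt at 0 °C): 284.7 × 336.0 = 95659 J
q3 (heat water 0.0→100.0 °C): 284.7 × 4.18 × 100.0 = 119005 J
q4 (vaporize at 100 °C): 284.7 × 2255.0 = 641999 J
q5 (heat steam 100.0→110.4 °C): 284.7 × 1.97 × 10.4 = 5833 J
Total: 7448 + 95659 + 119005 + 641999 + 5833 = 869944 J = 870 kJ

q = 870 kJ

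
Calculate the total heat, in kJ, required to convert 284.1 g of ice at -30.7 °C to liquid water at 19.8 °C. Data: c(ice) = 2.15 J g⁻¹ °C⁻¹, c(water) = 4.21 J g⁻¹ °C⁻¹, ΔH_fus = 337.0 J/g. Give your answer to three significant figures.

q1 (heat ice -30.7→0.0 °C): 284.1 × 2.15 × 30.7 = 18752 J
q2 (melt at 0 °C): 284.1 × 337.0 = 95742 J
q3 (heat water 0.0→19.8 °C): 284.1 × 4.21 × 19.8 = 23682 J
Total: 18752 + 95742 + 23682 = 138176 J = 138 kJ

q = 138 kJ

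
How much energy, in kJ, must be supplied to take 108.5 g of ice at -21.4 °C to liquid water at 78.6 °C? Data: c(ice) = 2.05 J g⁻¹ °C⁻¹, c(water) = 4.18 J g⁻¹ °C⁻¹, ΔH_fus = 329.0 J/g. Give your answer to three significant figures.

q = 76.1 kJ

q1 (heat ice -21.4→0.0 °C): 108.5 × 2.05 × 21.4 = 4760 J
q2 (melt at 0 °C): 108.5 × 329.0 = 35697 J
q3 (heat water 0.0→78.6 °C): 108.5 × 4.18 × 78.6 = 35647 J
Total: 4760 + 35697 + 35647 = 76104 J = 76.1 kJ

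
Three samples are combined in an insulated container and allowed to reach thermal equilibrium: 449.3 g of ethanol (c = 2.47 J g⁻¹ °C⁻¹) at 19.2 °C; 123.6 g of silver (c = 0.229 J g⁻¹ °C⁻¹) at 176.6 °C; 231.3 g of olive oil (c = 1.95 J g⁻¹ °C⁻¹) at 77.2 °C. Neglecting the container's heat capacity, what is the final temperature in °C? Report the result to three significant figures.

Σ mᵢcᵢ(T − Tᵢ) = 0  ⇒  T = Σ mᵢcᵢTᵢ / Σ mᵢcᵢ
Σ mᵢcᵢ = 449.3×2.47 + 123.6×0.229 + 231.3×1.95 = 1589.1104
Σ mᵢcᵢTᵢ = 1109.771×19.2 + 28.3044×176.6 + 451.035×77.2 = 61126
T = 61126 / 1589.1104 = 38.47 °C

T_f = 38.5 °C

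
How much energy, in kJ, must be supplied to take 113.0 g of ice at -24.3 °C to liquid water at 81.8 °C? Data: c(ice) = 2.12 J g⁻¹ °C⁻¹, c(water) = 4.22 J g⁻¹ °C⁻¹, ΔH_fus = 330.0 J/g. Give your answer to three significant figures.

q = 82.1 kJ

q1 (heat ice -24.3→0.0 °C): 113.0 × 2.12 × 24.3 = 5821 J
q2 (melt at 0 °C): 113.0 × 330.0 = 37290 J
q3 (heat water 0.0→81.8 °C): 113.0 × 4.22 × 81.8 = 39007 J
Total: 5821 + 37290 + 39007 = 82118 J = 82.1 kJ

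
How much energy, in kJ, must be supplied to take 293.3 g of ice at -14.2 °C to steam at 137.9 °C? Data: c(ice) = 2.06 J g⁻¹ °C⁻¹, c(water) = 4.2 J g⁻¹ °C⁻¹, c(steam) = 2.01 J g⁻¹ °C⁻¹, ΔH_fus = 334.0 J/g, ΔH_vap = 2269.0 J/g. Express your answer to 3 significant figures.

q = 918 kJ

q1 (heat ice -14.2→0.0 °C): 293.3 × 2.06 × 14.2 = 8580 J
q2 (melt at 0 °C): 293.3 × 334.0 = 97962 J
q3 (heat water 0.0→100.0 °C): 293.3 × 4.2 × 100.0 = 123186 J
q4 (vaporize at 100 °C): 293.3 × 2269.0 = 665498 J
q5 (heat steam 100.0→137.9 °C): 293.3 × 2.01 × 37.9 = 22343 J
Total: 8580 + 97962 + 123186 + 665498 + 22343 = 917569 J = 918 kJ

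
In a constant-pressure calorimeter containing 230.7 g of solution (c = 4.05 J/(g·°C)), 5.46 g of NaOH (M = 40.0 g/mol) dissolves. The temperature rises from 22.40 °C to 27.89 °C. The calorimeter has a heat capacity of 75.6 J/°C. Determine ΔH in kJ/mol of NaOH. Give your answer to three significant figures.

|ΔT| = |27.89 − 22.40| = 5.49 °C
|q_surr| = (230.7 × 4.05 + 75.6) × 5.49 = 1009.935 × 5.49 = 5545 J
n(NaOH) = 5.46 / 40.0 = 0.1365 mol
Temperature rose, so q_rxn = −|q_surr| = -5.545 kJ
ΔH = q_rxn / n = -40.62 kJ/mol

ΔH = -40.6 kJ/mol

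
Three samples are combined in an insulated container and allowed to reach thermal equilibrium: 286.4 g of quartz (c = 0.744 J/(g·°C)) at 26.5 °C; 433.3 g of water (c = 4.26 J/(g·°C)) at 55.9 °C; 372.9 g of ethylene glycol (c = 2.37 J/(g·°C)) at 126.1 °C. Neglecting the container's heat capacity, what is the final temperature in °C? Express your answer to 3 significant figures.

T_f = 74.9 °C

Σ mᵢcᵢ(T − Tᵢ) = 0  ⇒  T = Σ mᵢcᵢTᵢ / Σ mᵢcᵢ
Σ mᵢcᵢ = 286.4×0.744 + 433.3×4.26 + 372.9×2.37 = 2942.7126
Σ mᵢcᵢTᵢ = 213.0816×26.5 + 1845.858×55.9 + 883.773×126.1 = 220270
T = 220270 / 2942.7126 = 74.85 °C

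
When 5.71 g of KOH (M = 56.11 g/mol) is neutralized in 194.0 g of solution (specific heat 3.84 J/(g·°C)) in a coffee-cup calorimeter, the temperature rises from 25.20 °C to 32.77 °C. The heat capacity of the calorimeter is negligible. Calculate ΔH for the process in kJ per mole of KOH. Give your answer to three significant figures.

ΔH = -55.4 kJ/mol

|ΔT| = |32.77 − 25.20| = 7.57 °C
|q_surr| = (194.0 × 3.84) × 7.57 = 744.96 × 7.57 = 5639 J
n(KOH) = 5.71 / 56.11 = 0.1018 mol
Temperature rose, so q_rxn = −|q_surr| = -5.639 kJ
ΔH = q_rxn / n = -55.39 kJ/mol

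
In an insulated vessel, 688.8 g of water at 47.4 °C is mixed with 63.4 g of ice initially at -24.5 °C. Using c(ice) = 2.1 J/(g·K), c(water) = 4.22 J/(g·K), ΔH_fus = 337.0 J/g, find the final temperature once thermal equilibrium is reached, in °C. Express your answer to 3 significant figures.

T_f = 35.6 °C

Heat to bring ice to 0 °C and melt it: q₁ = 63.4×2.1×24.5 + 63.4×337.0 = 24628 J
Heat the water can supply cooling to 0 °C: 688.8×4.22×47.4 = 137779 J > q₁, so all ice melts.
Energy balance: 688.8×4.22×(47.4 − T) = 24628 + 63.4×4.22×(T − 0)
2906.736(47.4 − T) = 24628 + 267.548 T
137779 − 24628 = 3174.284 T
T = 113151 / 3174.284 = 35.646 °C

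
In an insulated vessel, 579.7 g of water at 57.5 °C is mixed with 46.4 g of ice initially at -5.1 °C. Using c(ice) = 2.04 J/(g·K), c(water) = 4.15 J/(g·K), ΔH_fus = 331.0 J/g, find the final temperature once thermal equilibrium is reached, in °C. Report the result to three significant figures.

Heat to bring ice to 0 °C and melt it: q₁ = 46.4×2.04×5.1 + 46.4×331.0 = 15841 J
Heat the water can supply cooling to 0 °C: 579.7×4.15×57.5 = 138331 J > q₁, so all ice melts.
Energy balance: 579.7×4.15×(57.5 − T) = 15841 + 46.4×4.15×(T − 0)
2405.755(57.5 − T) = 15841 + 192.56 T
138331 − 15841 = 2598.315 T
T = 122490 / 2598.315 = 47.14 °C

T_f = 47.1 °C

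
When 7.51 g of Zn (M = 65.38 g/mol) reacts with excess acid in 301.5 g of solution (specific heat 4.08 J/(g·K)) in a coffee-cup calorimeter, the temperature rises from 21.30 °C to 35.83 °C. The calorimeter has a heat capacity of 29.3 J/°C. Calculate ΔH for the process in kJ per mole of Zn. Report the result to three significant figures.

ΔH = -159 kJ/mol

|ΔT| = |35.83 − 21.30| = 14.53 °C
|q_surr| = (301.5 × 4.08 + 29.3) × 14.53 = 1259.42 × 14.53 = 18300 J
n(Zn) = 7.51 / 65.38 = 0.1149 mol
Temperature rose, so q_rxn = −|q_surr| = -18.30 kJ
ΔH = q_rxn / n = -159.3 kJ/mol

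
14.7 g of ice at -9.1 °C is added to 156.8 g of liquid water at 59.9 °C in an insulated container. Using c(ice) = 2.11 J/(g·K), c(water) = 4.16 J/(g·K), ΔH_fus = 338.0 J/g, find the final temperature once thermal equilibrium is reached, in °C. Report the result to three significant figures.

T_f = 47.4 °C

Heat to bring ice to 0 °C and melt it: q₁ = 14.7×2.11×9.1 + 14.7×338.0 = 5250.9 J
Heat the water can supply cooling to 0 °C: 156.8×4.16×59.9 = 39072.1 J > q₁, so all ice melts.
Energy balance: 156.8×4.16×(59.9 − T) = 5250.9 + 14.7×4.16×(T − 0)
652.288(59.9 − T) = 5250.9 + 61.152 T
39072.1 − 5250.9 = 713.440 T
T = 33821.2 / 713.440 = 47.41 °C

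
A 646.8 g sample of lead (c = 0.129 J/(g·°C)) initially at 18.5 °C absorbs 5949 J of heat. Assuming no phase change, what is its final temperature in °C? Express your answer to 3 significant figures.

T_f = 89.8 °C

ΔT = q / (m c) = 5949 / (646.8 × 0.129) = 71.30 °C
T_f = 18.5 + 71.30 = 89.80 °C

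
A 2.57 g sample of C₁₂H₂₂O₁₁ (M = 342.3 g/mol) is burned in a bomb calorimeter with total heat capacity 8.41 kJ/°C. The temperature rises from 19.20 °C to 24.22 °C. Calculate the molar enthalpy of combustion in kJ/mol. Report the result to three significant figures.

ΔT = 24.22 − 19.20 = 5.02 °C
q_cal = C_cal × ΔT = 8.41 × 5.02 = 42.2182 kJ
n = 2.57 / 342.3 = 0.007508 mol
q_rxn = −q_cal = -42.2182 kJ
ΔH = -42.2182 / 0.007508 = -5623 kJ/mol

ΔH = -5620 kJ/mol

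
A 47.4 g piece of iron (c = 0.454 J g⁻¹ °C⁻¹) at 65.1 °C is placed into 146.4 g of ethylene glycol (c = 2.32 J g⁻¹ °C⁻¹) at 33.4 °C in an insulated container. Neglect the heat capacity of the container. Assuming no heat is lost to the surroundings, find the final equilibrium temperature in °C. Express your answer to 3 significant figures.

Heat lost by iron = heat gained by ethylene glycol.
(47.4)(0.454)(65.1 − T) = (146.4)(2.32)(T − 33.4)
21.5196 (65.1 − T) = 339.648 (T − 33.4)
1400.9 − 21.5196 T = 339.648 T − 11344
12744.9 = 361.1676 T
T = 35.29 °C

T_f = 35.3 °C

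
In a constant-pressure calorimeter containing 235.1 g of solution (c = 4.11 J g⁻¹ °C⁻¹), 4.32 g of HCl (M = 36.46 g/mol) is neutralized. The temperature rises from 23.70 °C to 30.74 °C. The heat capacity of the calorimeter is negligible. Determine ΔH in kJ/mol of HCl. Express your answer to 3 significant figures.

ΔH = -57.4 kJ/mol

|ΔT| = |30.74 − 23.70| = 7.04 °C
|q_surr| = (235.1 × 4.11) × 7.04 = 966.261 × 7.04 = 6802 J
n(HCl) = 4.32 / 36.46 = 0.1185 mol
Temperature rose, so q_rxn = −|q_surr| = -6.802 kJ
ΔH = q_rxn / n = -57.40 kJ/mol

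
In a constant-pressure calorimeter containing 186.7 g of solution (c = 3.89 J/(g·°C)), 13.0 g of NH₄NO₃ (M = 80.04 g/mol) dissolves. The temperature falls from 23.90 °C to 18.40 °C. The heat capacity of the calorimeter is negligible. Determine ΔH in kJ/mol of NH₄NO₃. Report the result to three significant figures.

|ΔT| = |18.40 − 23.90| = 5.50 °C
|q_surr| = (186.7 × 3.89) × 5.50 = 726.263 × 5.50 = 3994 J
n(NH₄NO₃) = 13.0 / 80.04 = 0.1624 mol
Temperature fell, so q_rxn = +|q_surr| = 3.994 kJ
ΔH = q_rxn / n = 24.59 kJ/mol

ΔH = 24.6 kJ/mol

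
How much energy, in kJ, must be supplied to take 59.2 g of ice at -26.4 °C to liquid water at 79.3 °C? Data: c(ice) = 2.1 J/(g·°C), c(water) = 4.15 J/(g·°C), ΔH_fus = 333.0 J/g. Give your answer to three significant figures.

q = 42.5 kJ

q1 (heat ice -26.4→0.0 °C): 59.2 × 2.1 × 26.4 = 3282 J
q2 (melt at 0 °C): 59.2 × 333.0 = 19714 J
q3 (heat water 0.0→79.3 °C): 59.2 × 4.15 × 79.3 = 19482 J
Total: 3282 + 19714 + 19482 = 42478 J = 42.5 kJ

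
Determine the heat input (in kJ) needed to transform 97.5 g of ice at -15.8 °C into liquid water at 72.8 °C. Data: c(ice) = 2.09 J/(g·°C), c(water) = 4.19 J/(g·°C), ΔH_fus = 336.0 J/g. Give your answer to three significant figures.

q = 65.7 kJ

q1 (heat ice -15.8→0.0 °C): 97.5 × 2.09 × 15.8 = 3220 J
q2 (melt at 0 °C): 97.5 × 336.0 = 32760 J
q3 (heat water 0.0→72.8 °C): 97.5 × 4.19 × 72.8 = 29741 J
Total: 3220 + 32760 + 29741 = 65721 J = 65.7 kJ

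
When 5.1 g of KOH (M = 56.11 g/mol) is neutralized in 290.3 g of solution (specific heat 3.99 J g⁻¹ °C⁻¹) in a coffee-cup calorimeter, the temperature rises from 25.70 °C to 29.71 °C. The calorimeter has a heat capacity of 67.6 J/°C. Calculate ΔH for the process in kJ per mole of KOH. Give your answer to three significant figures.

ΔH = -54.1 kJ/mol

|ΔT| = |29.71 − 25.70| = 4.01 °C
|q_surr| = (290.3 × 3.99 + 67.6) × 4.01 = 1225.897 × 4.01 = 4916 J
n(KOH) = 5.1 / 56.11 = 0.09089 mol
Temperature rose, so q_rxn = −|q_surr| = -4.916 kJ
ΔH = q_rxn / n = -54.09 kJ/mol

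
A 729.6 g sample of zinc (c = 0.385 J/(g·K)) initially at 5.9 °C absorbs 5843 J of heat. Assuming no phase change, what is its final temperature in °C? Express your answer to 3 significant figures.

T_f = 26.7 °C

ΔT = q / (m c) = 5843 / (729.6 × 0.385) = 20.80 °C
T_f = 5.9 + 20.80 = 26.70 °C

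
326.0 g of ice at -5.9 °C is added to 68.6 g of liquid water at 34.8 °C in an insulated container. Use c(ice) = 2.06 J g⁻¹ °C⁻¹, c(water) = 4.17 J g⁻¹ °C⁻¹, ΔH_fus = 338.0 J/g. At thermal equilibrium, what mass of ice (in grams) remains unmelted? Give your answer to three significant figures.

Heat to warm all ice to 0 °C: 326.0×2.06×5.9 = 3962.2 J
Heat released by water cooling to 0 °C: 68.6×4.17×34.8 = 9955.0 J
9955.0 J < 3962.2 + 326.0×338.0 = 114150.2 J, so not all ice melts; final T = 0 °C.
Heat left for melting: 9955.0 − 3962.2 = 5992.8 J
Mass melted = 5992.8 / 338.0 = 17.73 g
Ice remaining = 326.0 − 17.73 = 308.27 g

m_ice remaining = 308 g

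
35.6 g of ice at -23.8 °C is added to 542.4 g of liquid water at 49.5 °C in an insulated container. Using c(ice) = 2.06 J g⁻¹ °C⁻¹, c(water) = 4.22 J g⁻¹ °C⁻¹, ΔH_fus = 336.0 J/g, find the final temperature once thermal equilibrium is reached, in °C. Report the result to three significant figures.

Heat to bring ice to 0 °C and melt it: q₁ = 35.6×2.06×23.8 + 35.6×336.0 = 13707 J
Heat the water can supply cooling to 0 °C: 542.4×4.22×49.5 = 113302 J > q₁, so all ice melts.
Energy balance: 542.4×4.22×(49.5 − T) = 13707 + 35.6×4.22×(T − 0)
2288.928(49.5 − T) = 13707 + 150.232 T
113302 − 13707 = 2439.160 T
T = 99595 / 2439.160 = 40.83 °C

T_f = 40.8 °C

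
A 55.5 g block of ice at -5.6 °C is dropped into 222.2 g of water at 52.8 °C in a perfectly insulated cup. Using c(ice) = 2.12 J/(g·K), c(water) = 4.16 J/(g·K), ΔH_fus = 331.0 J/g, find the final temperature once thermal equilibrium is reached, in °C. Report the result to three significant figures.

T_f = 25.8 °C

Heat to bring ice to 0 °C and melt it: q₁ = 55.5×2.12×5.6 + 55.5×331.0 = 19029 J
Heat the water can supply cooling to 0 °C: 222.2×4.16×52.8 = 48805.8 J > q₁, so all ice melts.
Energy balance: 222.2×4.16×(52.8 − T) = 19029 + 55.5×4.16×(T − 0)
924.352(52.8 − T) = 19029 + 230.88 T
48805.8 − 19029 = 1155.232 T
T = 29776.8 / 1155.232 = 25.78 °C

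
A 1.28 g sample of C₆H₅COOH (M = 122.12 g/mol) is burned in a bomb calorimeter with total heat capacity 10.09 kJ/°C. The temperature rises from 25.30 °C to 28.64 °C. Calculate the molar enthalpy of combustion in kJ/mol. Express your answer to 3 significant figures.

ΔT = 28.64 − 25.30 = 3.34 °C
q_cal = C_cal × ΔT = 10.09 × 3.34 = 33.7006 kJ
n = 1.28 / 122.12 = 0.01048 mol
q_rxn = −q_cal = -33.7006 kJ
ΔH = -33.7006 / 0.01048 = -3216 kJ/mol

ΔH = -3220 kJ/mol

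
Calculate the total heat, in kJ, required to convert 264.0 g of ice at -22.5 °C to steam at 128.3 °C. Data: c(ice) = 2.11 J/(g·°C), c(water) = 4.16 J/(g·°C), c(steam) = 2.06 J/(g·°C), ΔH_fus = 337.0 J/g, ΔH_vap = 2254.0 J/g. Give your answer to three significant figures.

q1 (heat ice -22.5→0.0 °C): 264.0 × 2.11 × 22.5 = 12533 J
q2 (melt at 0 °C): 264.0 × 337.0 = 88968 J
q3 (heat water 0.0→100.0 °C): 264.0 × 4.16 × 100.0 = 109824 J
q4 (vaporize at 100 °C): 264.0 × 2254.0 = 595056 J
q5 (heat steam 100.0→128.3 °C): 264.0 × 2.06 × 28.3 = 15391 J
Total: 12533 + 88968 + 109824 + 595056 + 15391 = 821772 J = 822 kJ

q = 822 kJ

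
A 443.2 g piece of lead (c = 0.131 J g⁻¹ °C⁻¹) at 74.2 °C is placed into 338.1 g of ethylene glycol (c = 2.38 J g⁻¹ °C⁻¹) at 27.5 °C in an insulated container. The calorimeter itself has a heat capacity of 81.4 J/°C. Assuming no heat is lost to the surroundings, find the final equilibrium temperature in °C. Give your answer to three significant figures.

Heat lost by lead = heat gained by ethylene glycol + calorimeter.
(443.2)(0.131)(74.2 − T) = [(338.1)(2.38) + 81.4](T − 27.5)
58.0592 (74.2 − T) = 886.078 (T − 27.5)
4308.0 − 58.0592 T = 886.078 T − 24367
28675.0 = 944.1372 T
T = 30.37 °C

T_f = 30.4 °C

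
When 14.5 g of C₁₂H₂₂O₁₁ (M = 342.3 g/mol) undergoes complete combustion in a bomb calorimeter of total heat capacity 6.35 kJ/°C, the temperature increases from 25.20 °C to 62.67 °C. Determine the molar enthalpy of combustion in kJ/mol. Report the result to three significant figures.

ΔT = 62.67 − 25.20 = 37.47 °C
q_cal = C_cal × ΔT = 6.35 × 37.47 = 237.9345 kJ
n = 14.5 / 342.3 = 0.04236 mol
q_rxn = −q_cal = -237.9345 kJ
ΔH = -237.9345 / 0.04236 = -5617 kJ/mol

ΔH = -5620 kJ/mol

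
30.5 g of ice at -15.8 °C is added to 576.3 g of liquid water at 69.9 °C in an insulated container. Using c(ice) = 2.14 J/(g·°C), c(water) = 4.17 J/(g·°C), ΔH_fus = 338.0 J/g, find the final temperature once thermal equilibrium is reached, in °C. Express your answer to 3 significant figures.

Heat to bring ice to 0 °C and melt it: q₁ = 30.5×2.14×15.8 + 30.5×338.0 = 11340 J
Heat the water can supply cooling to 0 °C: 576.3×4.17×69.9 = 167982 J > q₁, so all ice melts.
Energy balance: 576.3×4.17×(69.9 − T) = 11340 + 30.5×4.17×(T − 0)
2403.171(69.9 − T) = 11340 + 127.185 T
167982 − 11340 = 2530.356 T
T = 156642 / 2530.356 = 61.91 °C

T_f = 61.9 °C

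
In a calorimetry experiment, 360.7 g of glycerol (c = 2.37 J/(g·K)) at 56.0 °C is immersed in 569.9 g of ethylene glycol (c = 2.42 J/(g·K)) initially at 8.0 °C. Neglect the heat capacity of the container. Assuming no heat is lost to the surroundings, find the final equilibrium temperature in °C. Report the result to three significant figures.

T_f = 26.4 °C

Heat lost by glycerol = heat gained by ethylene glycol.
(360.7)(2.37)(56.0 − T) = (569.9)(2.42)(T − 8.0)
854.859 (56.0 − T) = 1379.158 (T − 8.0)
47872 − 854.859 T = 1379.158 T − 11033
58905 = 2234.017 T
T = 26.37 °C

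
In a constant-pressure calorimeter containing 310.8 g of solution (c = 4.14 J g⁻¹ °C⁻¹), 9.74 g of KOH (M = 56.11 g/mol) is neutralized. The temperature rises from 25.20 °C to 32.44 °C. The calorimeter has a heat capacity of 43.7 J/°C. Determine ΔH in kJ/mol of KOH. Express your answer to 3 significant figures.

ΔH = -55.5 kJ/mol

|ΔT| = |32.44 − 25.20| = 7.24 °C
|q_surr| = (310.8 × 4.14 + 43.7) × 7.24 = 1330.412 × 7.24 = 9632 J
n(KOH) = 9.74 / 56.11 = 0.1736 mol
Temperature rose, so q_rxn = −|q_surr| = -9.632 kJ
ΔH = q_rxn / n = -55.48 kJ/mol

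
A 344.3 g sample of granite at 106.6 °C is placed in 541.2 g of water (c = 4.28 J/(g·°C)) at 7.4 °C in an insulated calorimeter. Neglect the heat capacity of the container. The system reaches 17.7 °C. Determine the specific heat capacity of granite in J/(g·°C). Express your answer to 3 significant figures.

c = 0.779 J/(g·°C)

q_gained = (541.2 × 4.28) × (17.7 − 7.4) = 23858 J
q_lost = 344.3 × c × (106.6 − 17.7) = 30608.27 c
Set equal: c = 23858 / 30608.27 = 0.779 J/(g·°C)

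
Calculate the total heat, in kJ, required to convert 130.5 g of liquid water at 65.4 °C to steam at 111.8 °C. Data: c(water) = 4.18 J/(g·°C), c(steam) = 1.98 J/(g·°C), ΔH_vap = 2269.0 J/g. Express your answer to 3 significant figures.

q = 318 kJ

q1 (heat water 65.4→100.0 °C): 130.5 × 4.18 × 34.6 = 18874 J
q2 (vaporize at 100 °C): 130.5 × 2269.0 = 296105 J
q3 (heat steam 100.0→111.8 °C): 130.5 × 1.98 × 11.8 = 3049 J
Total: 18874 + 296105 + 3049 = 318028 J = 318 kJ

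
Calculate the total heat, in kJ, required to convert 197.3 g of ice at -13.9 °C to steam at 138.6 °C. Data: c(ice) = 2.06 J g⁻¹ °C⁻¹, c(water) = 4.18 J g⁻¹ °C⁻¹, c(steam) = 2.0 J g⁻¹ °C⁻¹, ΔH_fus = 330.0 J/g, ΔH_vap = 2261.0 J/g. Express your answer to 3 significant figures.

q1 (heat ice -13.9→0.0 °C): 197.3 × 2.06 × 13.9 = 5649 J
q2 (melt at 0 °C): 197.3 × 330.0 = 65109 J
q3 (heat water 0.0→100.0 °C): 197.3 × 4.18 × 100.0 = 82471 J
q4 (vaporize at 100 °C): 197.3 × 2261.0 = 446095 J
q5 (heat steam 100.0→138.6 °C): 197.3 × 2.0 × 38.6 = 15232 J
Total: 5649 + 65109 + 82471 + 446095 + 15232 = 614556 J = 615 kJ

q = 615 kJ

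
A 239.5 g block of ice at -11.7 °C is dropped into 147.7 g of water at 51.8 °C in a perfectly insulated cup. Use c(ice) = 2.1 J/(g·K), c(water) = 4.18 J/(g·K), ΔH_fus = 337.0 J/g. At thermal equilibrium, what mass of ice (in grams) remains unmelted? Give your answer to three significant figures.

m_ice remaining = 162 g

Heat to warm all ice to 0 °C: 239.5×2.1×11.7 = 5884.5 J
Heat released by water cooling to 0 °C: 147.7×4.18×51.8 = 31981 J
31981 J < 5884.5 + 239.5×337.0 = 86596.0 J, so not all ice melts; final T = 0 °C.
Heat left for melting: 31981 − 5884.5 = 26096.5 J
Mass melted = 26096.5 / 337.0 = 77.44 g
Ice remaining = 239.5 − 77.44 = 162.06 g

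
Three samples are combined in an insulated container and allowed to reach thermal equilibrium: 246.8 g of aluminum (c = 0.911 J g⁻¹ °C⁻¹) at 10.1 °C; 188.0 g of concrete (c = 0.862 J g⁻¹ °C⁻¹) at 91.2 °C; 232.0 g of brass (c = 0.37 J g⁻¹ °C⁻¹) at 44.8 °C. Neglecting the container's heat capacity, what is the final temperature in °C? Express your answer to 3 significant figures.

T_f = 44.2 °C

Σ mᵢcᵢ(T − Tᵢ) = 0  ⇒  T = Σ mᵢcᵢTᵢ / Σ mᵢcᵢ
Σ mᵢcᵢ = 246.8×0.911 + 188.0×0.862 + 232.0×0.37 = 472.7308
Σ mᵢcᵢTᵢ = 224.8348×10.1 + 162.056×91.2 + 85.84×44.8 = 20896
T = 20896 / 472.7308 = 44.20 °C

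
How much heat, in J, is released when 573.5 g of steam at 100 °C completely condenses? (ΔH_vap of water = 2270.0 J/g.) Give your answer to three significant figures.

q = 1300000 J

q = m × ΔH_vap = 573.5 × 2270.0 = 1302000 J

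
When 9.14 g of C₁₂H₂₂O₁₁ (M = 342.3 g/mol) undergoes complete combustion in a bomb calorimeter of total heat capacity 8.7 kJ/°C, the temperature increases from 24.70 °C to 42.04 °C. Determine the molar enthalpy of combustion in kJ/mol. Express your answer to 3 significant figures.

ΔH = -5650 kJ/mol

ΔT = 42.04 − 24.70 = 17.34 °C
q_cal = C_cal × ΔT = 8.7 × 17.34 = 150.858 kJ
n = 9.14 / 342.3 = 0.02670 mol
q_rxn = −q_cal = -150.858 kJ
ΔH = -150.858 / 0.02670 = -5650 kJ/mol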